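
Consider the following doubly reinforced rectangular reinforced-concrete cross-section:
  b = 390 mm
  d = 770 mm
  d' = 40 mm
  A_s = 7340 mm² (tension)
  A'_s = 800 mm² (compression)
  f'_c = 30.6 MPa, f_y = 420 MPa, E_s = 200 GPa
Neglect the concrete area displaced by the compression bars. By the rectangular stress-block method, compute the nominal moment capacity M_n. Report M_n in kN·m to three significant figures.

Assume both tension and compression steel yield.
Net tension couple steel: A_s − A'_s = 6540 mm².
a = (A_s − A'_s) f_y / (0.85 f'_c b) = 2746800/(0.85 × 30.6 × 390) = 270.78 mm.
c = a/β₁ = 270.78/0.831 = 325.85 mm; ε'_s = 0.003(c − d')/c = 0.0026 ≥ f_y/E_s = 0.0021, so compression steel does yield.
M_n = (A_s − A'_s) f_y (d − a/2) + A'_s f_y (d − d') = [2746800 × (770 − 135.39) + 336000 × (770 − 40)] × 10⁻⁶ = 1743.15 + 245.28 = 1988.43 kN·m.

M_n ≈ 1990 kN·m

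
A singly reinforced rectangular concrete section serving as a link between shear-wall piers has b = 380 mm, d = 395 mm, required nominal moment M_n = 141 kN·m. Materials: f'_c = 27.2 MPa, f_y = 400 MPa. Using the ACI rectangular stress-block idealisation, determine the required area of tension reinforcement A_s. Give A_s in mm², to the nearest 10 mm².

A_s ≈ 940 mm²

With M_n = 0.85 f'_c a b (d − a/2), solve the quadratic for a:
a = d − √(d² − 2M_n/(0.85 f'_c b)) = 395 − √(395² − 2 × 141×10⁶/(0.85 × 27.2 × 380)) = 42.97 mm.
A_s = 0.85 f'_c a b / f_y = 0.85 × 27.2 × 42.97 × 380 / 400 = 943.8 mm².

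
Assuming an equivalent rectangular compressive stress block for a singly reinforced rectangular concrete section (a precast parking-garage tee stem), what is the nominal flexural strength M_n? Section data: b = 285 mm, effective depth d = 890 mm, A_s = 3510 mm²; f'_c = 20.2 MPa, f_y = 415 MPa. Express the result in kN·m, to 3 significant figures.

M_n ≈ 1080 kN·m

T = A_s f_y = 3510 × 415 = 1456650 N = 1456.65 kN.
From C = T: a = T/(0.85 f'_c b) = 1456650/(0.85 × 20.2 × 285) = 297.67 mm.
M_n = T(d − a/2) = 1456.65 kN × (890 − 148.835) mm = 1079.62 kN·m.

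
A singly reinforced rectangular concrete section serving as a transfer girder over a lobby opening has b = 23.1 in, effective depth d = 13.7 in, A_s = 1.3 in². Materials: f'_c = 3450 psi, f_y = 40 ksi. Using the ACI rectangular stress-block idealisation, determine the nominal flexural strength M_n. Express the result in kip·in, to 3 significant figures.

T = A_s f_y = 1.3 × 40 = 52 kips.
a = T/(0.85 f'_c b) = 52/(0.85 × 3.45 × 23.1) = 0.768 in.
M_n = T(d − a/2) = 52 × (13.7 − 0.384) = 692.4 kip·in.

M_n ≈ 692 kip·in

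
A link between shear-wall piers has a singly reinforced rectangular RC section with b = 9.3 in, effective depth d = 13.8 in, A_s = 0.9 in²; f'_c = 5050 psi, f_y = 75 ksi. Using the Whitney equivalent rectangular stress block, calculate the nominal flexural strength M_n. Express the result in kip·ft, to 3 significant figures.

T = A_s f_y = 0.9 × 75 = 67.5 kips.
a = T/(0.85 f'_c b) = 67.5/(0.85 × 5.05 × 9.3) = 1.691 in.
M_n = T(d − a/2) = 67.5 × (13.8 − 0.8455) = 874.4 kip·in = 874.4/12 = 72.87 kip·ft.

M_n ≈ 72.9 kip·ft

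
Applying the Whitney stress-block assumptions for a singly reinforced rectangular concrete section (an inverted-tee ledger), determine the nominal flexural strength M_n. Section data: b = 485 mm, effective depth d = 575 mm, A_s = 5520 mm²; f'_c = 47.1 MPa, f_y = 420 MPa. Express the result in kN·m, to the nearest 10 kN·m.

T = A_s f_y = 5520 × 420 = 2318400 N = 2318.4 kN.
From C = T: a = T/(0.85 f'_c b) = 2318400/(0.85 × 47.1 × 485) = 119.40 mm.
M_n = T(d − a/2) = 2318.4 kN × (575 − 59.7) mm = 1194.67 kN·m.

M_n ≈ 1190 kN·m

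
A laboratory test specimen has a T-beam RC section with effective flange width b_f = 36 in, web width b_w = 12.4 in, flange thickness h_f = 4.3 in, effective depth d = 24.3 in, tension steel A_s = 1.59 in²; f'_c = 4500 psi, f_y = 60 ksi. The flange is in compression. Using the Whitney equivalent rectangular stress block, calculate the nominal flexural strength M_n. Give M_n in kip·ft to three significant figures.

Tension: T = A_s f_y = 1.59 × 60 = 95.4 kips.
Try a within the flange: a = T/(0.85 f'_c b_f) = 95.4/(0.85 × 4.5 × 36) = 0.693 in.
Since a = 0.693 ≤ h_f = 4.3 in, the stress block lies entirely in the flange; analyse as a rectangular beam of width b_f.
M_n = T(d − a/2) = 95.4 × (24.3 − 0.3465) = 2285.2 kip·in.
M_n = 2285.2/12 = 190.43 kip·ft.

M_n ≈ 190 kip·ft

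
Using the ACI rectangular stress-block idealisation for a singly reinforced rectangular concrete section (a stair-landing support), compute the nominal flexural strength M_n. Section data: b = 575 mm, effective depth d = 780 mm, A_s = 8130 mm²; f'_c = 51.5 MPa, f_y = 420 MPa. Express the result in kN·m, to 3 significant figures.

T = A_s f_y = 8130 × 420 = 3414600 N = 3414.6 kN.
From C = T: a = T/(0.85 f'_c b) = 3414600/(0.85 × 51.5 × 575) = 135.66 mm.
M_n = T(d − a/2) = 3414.6 kN × (780 − 67.83) mm = 2431.78 kN·m.

M_n ≈ 2430 kN·m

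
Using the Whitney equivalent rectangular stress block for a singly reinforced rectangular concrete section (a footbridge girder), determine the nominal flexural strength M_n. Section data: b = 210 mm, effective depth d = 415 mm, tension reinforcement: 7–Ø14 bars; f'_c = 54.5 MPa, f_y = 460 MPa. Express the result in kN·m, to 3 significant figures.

A_s = 7 × 154 = 1078 mm².
T = A_s f_y = 1078 × 460 = 495880 N = 495.88 kN.
From C = T: a = T/(0.85 f'_c b) = 495880/(0.85 × 54.5 × 210) = 50.97 mm.
M_n = T(d − a/2) = 495.88 kN × (415 − 25.485) mm = 193.15 kN·m.

M_n ≈ 193 kN·m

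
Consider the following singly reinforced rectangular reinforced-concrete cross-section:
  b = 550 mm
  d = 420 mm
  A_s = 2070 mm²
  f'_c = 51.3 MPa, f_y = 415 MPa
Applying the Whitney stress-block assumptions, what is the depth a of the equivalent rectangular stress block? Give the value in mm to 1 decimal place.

T = A_s f_y = 2070 × 415 = 859050 N = 859.05 kN.
Setting C = 0.85 f'_c a b equal to T: a = 859050/(0.85 × 51.3 × 550) = 35.8 mm.

a ≈ 35.8 mm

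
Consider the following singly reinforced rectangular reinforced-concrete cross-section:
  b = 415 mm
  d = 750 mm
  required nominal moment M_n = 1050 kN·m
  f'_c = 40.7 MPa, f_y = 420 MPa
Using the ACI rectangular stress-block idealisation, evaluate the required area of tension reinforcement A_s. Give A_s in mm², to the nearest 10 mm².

A_s ≈ 3580 mm²

With M_n = 0.85 f'_c a b (d − a/2), solve the quadratic for a:
a = d − √(d² − 2M_n/(0.85 f'_c b)) = 750 − √(750² − 2 × 1050×10⁶/(0.85 × 40.7 × 415)) = 104.84 mm.
A_s = 0.85 f'_c a b / f_y = 0.85 × 40.7 × 104.84 × 415 / 420 = 3583.8 mm².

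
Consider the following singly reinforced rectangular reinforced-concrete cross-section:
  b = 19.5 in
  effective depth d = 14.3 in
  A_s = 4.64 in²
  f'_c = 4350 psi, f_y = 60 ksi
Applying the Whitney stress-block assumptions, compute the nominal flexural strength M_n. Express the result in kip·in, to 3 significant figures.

T = A_s f_y = 4.64 × 60 = 278.4 kips.
a = T/(0.85 f'_c b) = 278.4/(0.85 × 4.35 × 19.5) = 3.861 in.
M_n = T(d − a/2) = 278.4 × (14.3 − 1.9305) = 3443.7 kip·in.

M_n ≈ 3440 kip·in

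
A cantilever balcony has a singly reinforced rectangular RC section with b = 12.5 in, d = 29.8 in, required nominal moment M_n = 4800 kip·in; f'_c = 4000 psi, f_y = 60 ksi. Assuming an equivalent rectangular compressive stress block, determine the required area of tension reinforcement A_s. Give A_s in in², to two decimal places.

From M_n = 0.85 f'_c a b (d − a/2):
a = d − √(d² − 2M_n/(0.85 f'_c b)) = 29.8 − √(29.8² − 2 × 4800/(0.85 × 4 × 12.5)) = 4.068 in.
A_s = 0.85 f'_c a b / f_y = 0.85 × 4 × 4.068 × 12.5 / 60 = 2.882 in².

A_s ≈ 2.88 in²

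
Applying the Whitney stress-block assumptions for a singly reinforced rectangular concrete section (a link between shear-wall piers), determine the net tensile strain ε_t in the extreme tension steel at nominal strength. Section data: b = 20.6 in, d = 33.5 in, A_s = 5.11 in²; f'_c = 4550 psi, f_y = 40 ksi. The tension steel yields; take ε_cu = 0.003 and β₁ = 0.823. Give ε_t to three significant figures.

a = A_s f_y/(0.85 f'_c b) = 2.566 in.
β₁ = 0.823, so c = a/β₁ = 2.566/0.823 = 3.118 in.
From the linear strain diagram with ε_cu = 0.003: ε_t = 0.003 (d − c)/c = 0.003 × (33.5 − 3.118)/3.118 = 0.0292.
Since ε_t ≥ 0.005, the section is tension-controlled.

ε_t ≈ 0.0292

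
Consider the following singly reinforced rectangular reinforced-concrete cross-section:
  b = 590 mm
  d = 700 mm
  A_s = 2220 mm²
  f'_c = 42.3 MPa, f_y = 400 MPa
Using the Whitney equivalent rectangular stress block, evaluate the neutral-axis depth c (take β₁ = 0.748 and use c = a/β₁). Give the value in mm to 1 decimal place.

c ≈ 56.0 mm

T = A_s f_y = 2220 × 400 = 888000 N = 888 kN.
Setting C = 0.85 f'_c a b equal to T: a = 888000/(0.85 × 42.3 × 590) = 41.860 mm.
With β₁ = 0.748, c = a/β₁ = 41.860/0.748 = 56.0 mm.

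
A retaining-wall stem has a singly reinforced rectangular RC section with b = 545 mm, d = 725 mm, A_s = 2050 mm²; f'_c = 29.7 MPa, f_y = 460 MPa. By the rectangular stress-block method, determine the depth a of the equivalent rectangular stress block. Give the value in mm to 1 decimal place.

a ≈ 68.5 mm

T = A_s f_y = 2050 × 460 = 943000 N = 943 kN.
Setting C = 0.85 f'_c a b equal to T: a = 943000/(0.85 × 29.7 × 545) = 68.5 mm.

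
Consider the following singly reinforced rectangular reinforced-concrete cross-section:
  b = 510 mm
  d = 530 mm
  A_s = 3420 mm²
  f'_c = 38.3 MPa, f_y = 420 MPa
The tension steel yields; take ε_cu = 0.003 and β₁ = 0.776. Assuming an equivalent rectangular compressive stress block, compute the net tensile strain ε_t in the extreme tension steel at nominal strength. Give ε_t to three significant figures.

a = A_s f_y/(0.85 f'_c b) = 86.51 mm.
β₁ = 0.776, so c = a/β₁ = 86.51/0.776 = 111.48 mm.
From the linear strain diagram with ε_cu = 0.003: ε_t = 0.003 (d − c)/c = 0.003 × (530 − 111.48)/111.48 = 0.0113.
Since ε_t ≥ 0.005, the section is tension-controlled.

ε_t ≈ 0.0113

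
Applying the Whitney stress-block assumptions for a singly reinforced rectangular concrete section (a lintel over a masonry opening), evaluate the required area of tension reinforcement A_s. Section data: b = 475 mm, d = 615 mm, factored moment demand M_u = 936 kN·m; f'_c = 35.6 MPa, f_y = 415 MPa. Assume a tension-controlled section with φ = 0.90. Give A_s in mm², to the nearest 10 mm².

M_n = M_u/φ = 936/0.90 = 1040 kN·m.
With M_n = 0.85 f'_c a b (d − a/2), solve the quadratic for a:
a = d − √(d² − 2M_n/(0.85 f'_c b)) = 615 − √(615² − 2 × 1040×10⁶/(0.85 × 35.6 × 475)) = 131.77 mm.
A_s = 0.85 f'_c a b / f_y = 0.85 × 35.6 × 131.77 × 475 / 415 = 4563.8 mm².

A_s ≈ 4560 mm²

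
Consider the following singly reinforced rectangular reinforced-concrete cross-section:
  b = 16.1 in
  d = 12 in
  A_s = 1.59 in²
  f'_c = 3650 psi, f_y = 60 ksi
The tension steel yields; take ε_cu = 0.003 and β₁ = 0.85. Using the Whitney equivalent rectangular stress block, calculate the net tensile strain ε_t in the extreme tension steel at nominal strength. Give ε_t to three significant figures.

a = A_s f_y/(0.85 f'_c b) = 1.910 in.
β₁ = 0.85, so c = a/β₁ = 1.910/0.85 = 2.247 in.
From the linear strain diagram with ε_cu = 0.003: ε_t = 0.003 (d − c)/c = 0.003 × (12 − 2.247)/2.247 = 0.0130.
Since ε_t ≥ 0.005, the section is tension-controlled.

ε_t ≈ 0.0130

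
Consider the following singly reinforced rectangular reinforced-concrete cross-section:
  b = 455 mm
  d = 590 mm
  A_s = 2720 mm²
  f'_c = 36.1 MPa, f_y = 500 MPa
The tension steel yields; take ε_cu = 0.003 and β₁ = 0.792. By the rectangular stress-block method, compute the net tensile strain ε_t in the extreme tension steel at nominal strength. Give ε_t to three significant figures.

a = A_s f_y/(0.85 f'_c b) = 97.41 mm.
β₁ = 0.792, so c = a/β₁ = 97.41/0.792 = 122.99 mm.
From the linear strain diagram with ε_cu = 0.003: ε_t = 0.003 (d − c)/c = 0.003 × (590 − 122.99)/122.99 = 0.0114.
Since ε_t ≥ 0.005, the section is tension-controlled.

ε_t ≈ 0.0114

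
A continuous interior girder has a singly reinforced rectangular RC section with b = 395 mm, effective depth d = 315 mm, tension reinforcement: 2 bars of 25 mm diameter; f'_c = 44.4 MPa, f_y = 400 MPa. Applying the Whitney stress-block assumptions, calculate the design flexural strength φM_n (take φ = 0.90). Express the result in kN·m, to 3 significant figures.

A_s = 2 × 491 = 982 mm².
T = A_s f_y = 982 × 400 = 392800 N = 392.8 kN.
From C = T: a = T/(0.85 f'_c b) = 392800/(0.85 × 44.4 × 395) = 26.35 mm.
M_n = T(d − a/2) = 392.8 kN × (315 − 13.175) mm = 118.56 kN·m.
φM_n = 0.90 × 118.56 = 106.70 kN·m.

φM_n ≈ 107 kN·m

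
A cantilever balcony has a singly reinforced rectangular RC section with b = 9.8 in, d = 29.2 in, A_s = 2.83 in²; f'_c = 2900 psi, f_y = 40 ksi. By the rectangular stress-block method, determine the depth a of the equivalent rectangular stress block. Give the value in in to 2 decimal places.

T = A_s f_y = 2.83 × 40 = 113.2 kips.
a = T/(0.85 f'_c b) = 113.2/(0.85 × 2.9 × 9.8) = 4.69 in.

a ≈ 4.69 in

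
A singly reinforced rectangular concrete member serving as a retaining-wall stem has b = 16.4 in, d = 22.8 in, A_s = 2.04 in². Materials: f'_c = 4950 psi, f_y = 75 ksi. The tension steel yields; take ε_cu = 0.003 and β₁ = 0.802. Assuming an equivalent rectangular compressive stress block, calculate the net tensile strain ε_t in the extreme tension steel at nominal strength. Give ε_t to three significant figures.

a = A_s f_y/(0.85 f'_c b) = 2.217 in.
β₁ = 0.802, so c = a/β₁ = 2.217/0.802 = 2.764 in.
From the linear strain diagram with ε_cu = 0.003: ε_t = 0.003 (d − c)/c = 0.003 × (22.8 − 2.764)/2.764 = 0.0217.
Since ε_t ≥ 0.005, the section is tension-controlled.

ε_t ≈ 0.0217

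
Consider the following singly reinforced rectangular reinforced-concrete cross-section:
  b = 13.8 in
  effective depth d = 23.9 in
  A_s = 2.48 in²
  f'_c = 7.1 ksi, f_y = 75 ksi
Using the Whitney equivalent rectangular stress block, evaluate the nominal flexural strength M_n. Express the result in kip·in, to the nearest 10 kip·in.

M_n ≈ 4240 kip·in

T = A_s f_y = 2.48 × 75 = 186 kips.
a = T/(0.85 f'_c b) = 186/(0.85 × 7.1 × 13.8) = 2.233 in.
M_n = T(d − a/2) = 186 × (23.9 − 1.1165) = 4237.7 kip·in.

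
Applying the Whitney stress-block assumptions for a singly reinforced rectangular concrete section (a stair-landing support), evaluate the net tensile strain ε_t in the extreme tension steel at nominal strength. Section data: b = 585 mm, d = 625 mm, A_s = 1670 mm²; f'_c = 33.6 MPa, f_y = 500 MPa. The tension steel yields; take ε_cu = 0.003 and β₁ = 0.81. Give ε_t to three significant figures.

ε_t ≈ 0.0274

a = A_s f_y/(0.85 f'_c b) = 49.98 mm.
β₁ = 0.81, so c = a/β₁ = 49.98/0.81 = 61.70 mm.
From the linear strain diagram with ε_cu = 0.003: ε_t = 0.003 (d − c)/c = 0.003 × (625 − 61.70)/61.70 = 0.0274.
Since ε_t ≥ 0.005, the section is tension-controlled.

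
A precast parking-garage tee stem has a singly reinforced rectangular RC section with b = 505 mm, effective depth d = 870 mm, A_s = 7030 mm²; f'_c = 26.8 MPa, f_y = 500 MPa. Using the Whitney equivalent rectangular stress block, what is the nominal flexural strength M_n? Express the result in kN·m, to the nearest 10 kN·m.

T = A_s f_y = 7030 × 500 = 3515000 N = 3515 kN.
From C = T: a = T/(0.85 f'_c b) = 3515000/(0.85 × 26.8 × 505) = 305.55 mm.
M_n = T(d − a/2) = 3515 kN × (870 − 152.775) mm = 2521.05 kN·m.

M_n ≈ 2520 kN·m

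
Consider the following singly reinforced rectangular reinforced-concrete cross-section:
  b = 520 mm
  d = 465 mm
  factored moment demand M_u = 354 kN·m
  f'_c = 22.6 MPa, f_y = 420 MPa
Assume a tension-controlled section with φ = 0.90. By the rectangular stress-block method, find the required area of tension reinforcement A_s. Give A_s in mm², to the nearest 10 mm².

M_n = M_u/φ = 354/0.90 = 393.333 kN·m.
With M_n = 0.85 f'_c a b (d − a/2), solve the quadratic for a:
a = d − √(d² − 2M_n/(0.85 f'_c b)) = 465 − √(465² − 2 × 393.333×10⁶/(0.85 × 22.6 × 520)) = 94.23 mm.
A_s = 0.85 f'_c a b / f_y = 0.85 × 22.6 × 94.23 × 520 / 420 = 2241.1 mm².

A_s ≈ 2240 mm²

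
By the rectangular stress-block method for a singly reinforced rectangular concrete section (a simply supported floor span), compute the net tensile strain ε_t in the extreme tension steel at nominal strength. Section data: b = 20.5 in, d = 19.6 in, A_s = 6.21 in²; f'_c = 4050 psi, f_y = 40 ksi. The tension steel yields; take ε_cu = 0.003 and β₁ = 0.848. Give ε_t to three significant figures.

ε_t ≈ 0.0112

a = A_s f_y/(0.85 f'_c b) = 3.520 in.
β₁ = 0.848, so c = a/β₁ = 3.520/0.848 = 4.151 in.
From the linear strain diagram with ε_cu = 0.003: ε_t = 0.003 (d − c)/c = 0.003 × (19.6 − 4.151)/4.151 = 0.0112.
Since ε_t ≥ 0.005, the section is tension-controlled.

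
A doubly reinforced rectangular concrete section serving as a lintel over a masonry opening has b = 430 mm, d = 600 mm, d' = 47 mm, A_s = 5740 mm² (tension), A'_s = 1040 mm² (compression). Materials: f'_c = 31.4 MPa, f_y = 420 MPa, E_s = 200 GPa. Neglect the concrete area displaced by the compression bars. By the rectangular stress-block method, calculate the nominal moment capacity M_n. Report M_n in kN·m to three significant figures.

Assume both tension and compression steel yield.
Net tension couple steel: A_s − A'_s = 4700 mm².
a = (A_s − A'_s) f_y / (0.85 f'_c b) = 1974000/(0.85 × 31.4 × 430) = 172.00 mm.
c = a/β₁ = 172.00/0.826 = 208.23 mm; ε'_s = 0.003(c − d')/c = 0.0023 ≥ f_y/E_s = 0.0021, so compression steel does yield.
M_n = (A_s − A'_s) f_y (d − a/2) + A'_s f_y (d − d') = [1974000 × (600 − 86) + 436800 × (600 − 47)] × 10⁻⁶ = 1014.64 + 241.55 = 1256.19 kN·m.

M_n ≈ 1260 kN·m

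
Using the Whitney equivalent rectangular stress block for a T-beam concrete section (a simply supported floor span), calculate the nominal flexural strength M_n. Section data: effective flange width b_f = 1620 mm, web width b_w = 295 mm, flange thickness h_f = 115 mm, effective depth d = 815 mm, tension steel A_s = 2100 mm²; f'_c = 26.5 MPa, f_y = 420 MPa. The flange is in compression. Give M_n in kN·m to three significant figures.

Tension: T = A_s f_y = 2100 × 420 = 882000 N.
Try a within the flange: a = T/(0.85 f'_c b_f) = 882000/(0.85 × 26.5 × 1620) = 24.17 mm.
Since a = 24.17 ≤ h_f = 115 mm, the stress block lies entirely in the flange; analyse as a rectangular beam of width b_f.
M_n = T(d − a/2) = 882000 × (815 − 12.085) = 708.17 × 10⁶ N·mm.
M_n = 708.17 kN·m.

M_n ≈ 708 kN·m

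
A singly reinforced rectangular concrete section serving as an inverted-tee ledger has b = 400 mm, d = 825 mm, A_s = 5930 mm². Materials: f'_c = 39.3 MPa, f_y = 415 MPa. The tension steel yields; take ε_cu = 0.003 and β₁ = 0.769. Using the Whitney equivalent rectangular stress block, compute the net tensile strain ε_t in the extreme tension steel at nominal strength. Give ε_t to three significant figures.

ε_t ≈ 0.00733

a = A_s f_y/(0.85 f'_c b) = 184.18 mm.
β₁ = 0.769, so c = a/β₁ = 184.18/0.769 = 239.51 mm.
From the linear strain diagram with ε_cu = 0.003: ε_t = 0.003 (d − c)/c = 0.003 × (825 − 239.51)/239.51 = 0.00733.
Since ε_t ≥ 0.005, the section is tension-controlled.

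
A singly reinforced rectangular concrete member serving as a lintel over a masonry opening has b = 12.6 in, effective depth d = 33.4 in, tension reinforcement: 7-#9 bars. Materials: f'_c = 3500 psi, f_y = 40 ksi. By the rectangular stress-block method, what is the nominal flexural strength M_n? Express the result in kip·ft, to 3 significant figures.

M_n ≈ 692 kip·ft

A_s = 7 × 1 = 7 in².
T = A_s f_y = 7 × 40 = 280 kips.
a = T/(0.85 f'_c b) = 280/(0.85 × 3.5 × 12.6) = 7.470 in.
M_n = T(d − a/2) = 280 × (33.4 − 3.735) = 8306.2 kip·in = 8306.2/12 = 692.18 kip·ft.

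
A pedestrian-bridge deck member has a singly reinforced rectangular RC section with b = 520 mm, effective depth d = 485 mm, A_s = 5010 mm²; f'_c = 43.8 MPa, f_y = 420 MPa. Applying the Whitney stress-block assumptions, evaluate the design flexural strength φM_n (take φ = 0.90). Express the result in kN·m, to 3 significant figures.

T = A_s f_y = 5010 × 420 = 2104200 N = 2104.2 kN.
From C = T: a = T/(0.85 f'_c b) = 2104200/(0.85 × 43.8 × 520) = 108.69 mm.
M_n = T(d − a/2) = 2104.2 kN × (485 − 54.345) mm = 906.18 kN·m.
φM_n = 0.90 × 906.18 = 815.56 kN·m.

φM_n ≈ 816 kN·m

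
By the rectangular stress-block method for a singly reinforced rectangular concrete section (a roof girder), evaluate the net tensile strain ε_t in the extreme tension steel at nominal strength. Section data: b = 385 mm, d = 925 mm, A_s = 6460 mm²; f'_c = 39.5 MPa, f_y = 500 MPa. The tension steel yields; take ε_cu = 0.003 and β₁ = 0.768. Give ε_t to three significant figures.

a = A_s f_y/(0.85 f'_c b) = 249.88 mm.
β₁ = 0.768, so c = a/β₁ = 249.88/0.768 = 325.36 mm.
From the linear strain diagram with ε_cu = 0.003: ε_t = 0.003 (d − c)/c = 0.003 × (925 − 325.36)/325.36 = 0.00553.
Since ε_t ≥ 0.005, the section is tension-controlled.

ε_t ≈ 0.00553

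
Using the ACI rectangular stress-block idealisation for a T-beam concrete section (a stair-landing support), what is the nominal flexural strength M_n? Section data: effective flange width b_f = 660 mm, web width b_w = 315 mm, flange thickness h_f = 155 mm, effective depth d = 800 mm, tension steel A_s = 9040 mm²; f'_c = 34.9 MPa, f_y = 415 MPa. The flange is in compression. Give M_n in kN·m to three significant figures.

Tension: T = A_s f_y = 9040 × 415 = 3751600 N.
Try a within the flange: a = T/(0.85 f'_c b_f) = 3751600/(0.85 × 34.9 × 660) = 191.61 mm.
a = 191.61 > h_f = 155 mm: the block extends into the web. Split into flange-overhang and web parts.
C_f = 0.85 f'_c (b_f − b_w) h_f = 0.85 × 34.9 × (660 − 315) × 155 = 1586336 N.
Remaining web compression depth: a_w = (T − C_f)/(0.85 f'_c b_w) = (3751600 − 1586336)/(0.85 × 34.9 × 315) = 231.72 mm.
M_n = C_f(d − h_f/2) + (T − C_f)(d − a_w/2) = 1586336 × (800 − 77.5) + 2165264 × (800 − 115.86) = 1146.13 + 1481.34 = 2627.47 × 10⁶ N·mm.
M_n = 2627.47 kN·m.

M_n ≈ 2630 kN·m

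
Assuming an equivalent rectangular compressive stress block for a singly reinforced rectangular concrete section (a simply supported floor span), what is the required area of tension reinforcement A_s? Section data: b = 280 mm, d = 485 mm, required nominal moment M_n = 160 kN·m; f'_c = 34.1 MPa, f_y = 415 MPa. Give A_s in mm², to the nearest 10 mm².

With M_n = 0.85 f'_c a b (d − a/2), solve the quadratic for a:
a = d − √(d² − 2M_n/(0.85 f'_c b)) = 485 − √(485² − 2 × 160×10⁶/(0.85 × 34.1 × 280)) = 42.51 mm.
A_s = 0.85 f'_c a b / f_y = 0.85 × 34.1 × 42.51 × 280 / 415 = 831.3 mm².

A_s ≈ 830 mm²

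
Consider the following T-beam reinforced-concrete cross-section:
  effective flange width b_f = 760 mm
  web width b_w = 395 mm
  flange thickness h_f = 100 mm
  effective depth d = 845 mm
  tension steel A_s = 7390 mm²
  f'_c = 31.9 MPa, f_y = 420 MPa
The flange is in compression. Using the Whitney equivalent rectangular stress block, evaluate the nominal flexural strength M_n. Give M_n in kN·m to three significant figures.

M_n ≈ 2360 kN·m

Tension: T = A_s f_y = 7390 × 420 = 3103800 N.
Try a within the flange: a = T/(0.85 f'_c b_f) = 3103800/(0.85 × 31.9 × 760) = 150.62 mm.
a = 150.62 > h_f = 100 mm: the block extends into the web. Split into flange-overhang and web parts.
C_f = 0.85 f'_c (b_f − b_w) h_f = 0.85 × 31.9 × (760 − 395) × 100 = 989698 N.
Remaining web compression depth: a_w = (T − C_f)/(0.85 f'_c b_w) = (3103800 − 989698)/(0.85 × 31.9 × 395) = 197.39 mm.
M_n = C_f(d − h_f/2) + (T − C_f)(d − a_w/2) = 989698 × (845 − 50) + 2114102 × (845 − 98.695) = 786.81 + 1577.76 = 2364.57 × 10⁶ N·mm.
M_n = 2364.57 kN·m.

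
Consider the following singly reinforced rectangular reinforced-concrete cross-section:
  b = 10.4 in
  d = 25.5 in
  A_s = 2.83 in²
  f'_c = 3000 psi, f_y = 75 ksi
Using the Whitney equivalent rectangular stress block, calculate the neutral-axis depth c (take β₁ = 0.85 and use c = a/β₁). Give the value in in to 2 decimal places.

T = A_s f_y = 2.83 × 75 = 212.25 kips.
a = T/(0.85 f'_c b) = 212.25/(0.85 × 3 × 10.4) = 8.0034 in.
With β₁ = 0.85, c = a/β₁ = 8.0034/0.85 = 9.42 in.

c ≈ 9.42 in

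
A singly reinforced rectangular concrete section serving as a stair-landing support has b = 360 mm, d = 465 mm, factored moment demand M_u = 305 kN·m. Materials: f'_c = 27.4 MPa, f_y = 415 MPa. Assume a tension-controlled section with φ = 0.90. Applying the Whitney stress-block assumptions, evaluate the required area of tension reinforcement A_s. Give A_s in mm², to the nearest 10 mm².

A_s ≈ 1960 mm²

M_n = M_u/φ = 305/0.90 = 338.889 kN·m.
With M_n = 0.85 f'_c a b (d − a/2), solve the quadratic for a:
a = d − √(d² − 2M_n/(0.85 f'_c b)) = 465 − √(465² − 2 × 338.889×10⁶/(0.85 × 27.4 × 360)) = 97.05 mm.
A_s = 0.85 f'_c a b / f_y = 0.85 × 27.4 × 97.05 × 360 / 415 = 1960.7 mm².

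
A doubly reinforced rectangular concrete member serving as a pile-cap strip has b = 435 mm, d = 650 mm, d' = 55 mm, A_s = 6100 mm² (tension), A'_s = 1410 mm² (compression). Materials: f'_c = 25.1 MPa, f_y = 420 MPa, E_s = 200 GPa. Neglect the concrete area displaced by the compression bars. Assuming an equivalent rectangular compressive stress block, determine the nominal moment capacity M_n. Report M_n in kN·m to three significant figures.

Assume both tension and compression steel yield.
Net tension couple steel: A_s − A'_s = 4690 mm².
a = (A_s − A'_s) f_y / (0.85 f'_c b) = 1969800/(0.85 × 25.1 × 435) = 212.25 mm.
c = a/β₁ = 212.25/0.85 = 249.71 mm; ε'_s = 0.003(c − d')/c = 0.0023 ≥ f_y/E_s = 0.0021, so compression steel does yield.
M_n = (A_s − A'_s) f_y (d − a/2) + A'_s f_y (d − d') = [1969800 × (650 − 106.125) + 592200 × (650 − 55)] × 10⁻⁶ = 1071.32 + 352.36 = 1423.68 kN·m.

M_n ≈ 1420 kN·m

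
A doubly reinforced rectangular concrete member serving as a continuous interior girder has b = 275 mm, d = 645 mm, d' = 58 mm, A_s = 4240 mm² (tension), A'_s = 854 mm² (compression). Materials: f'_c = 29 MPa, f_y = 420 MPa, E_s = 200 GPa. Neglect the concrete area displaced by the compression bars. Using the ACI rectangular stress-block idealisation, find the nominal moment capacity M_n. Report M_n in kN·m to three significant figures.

M_n ≈ 979 kN·m

Assume both tension and compression steel yield.
Net tension couple steel: A_s − A'_s = 3386 mm².
a = (A_s − A'_s) f_y / (0.85 f'_c b) = 1422120/(0.85 × 29 × 275) = 209.79 mm.
c = a/β₁ = 209.79/0.843 = 248.86 mm; ε'_s = 0.003(c − d')/c = 0.0023 ≥ f_y/E_s = 0.0021, so compression steel does yield.
M_n = (A_s − A'_s) f_y (d − a/2) + A'_s f_y (d − d') = [1422120 × (645 − 104.895) + 358680 × (645 − 58)] × 10⁻⁶ = 768.09 + 210.55 = 978.64 kN·m.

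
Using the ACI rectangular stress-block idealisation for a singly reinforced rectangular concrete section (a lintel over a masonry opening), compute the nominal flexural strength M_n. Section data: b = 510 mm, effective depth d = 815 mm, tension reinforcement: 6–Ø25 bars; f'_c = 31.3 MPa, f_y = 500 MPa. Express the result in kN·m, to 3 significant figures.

A_s = 6 × 491 = 2946 mm².
T = A_s f_y = 2946 × 500 = 1473000 N = 1473 kN.
From C = T: a = T/(0.85 f'_c b) = 1473000/(0.85 × 31.3 × 510) = 108.56 mm.
M_n = T(d − a/2) = 1473 kN × (815 − 54.28) mm = 1120.54 kN·m.

M_n ≈ 1120 kN·m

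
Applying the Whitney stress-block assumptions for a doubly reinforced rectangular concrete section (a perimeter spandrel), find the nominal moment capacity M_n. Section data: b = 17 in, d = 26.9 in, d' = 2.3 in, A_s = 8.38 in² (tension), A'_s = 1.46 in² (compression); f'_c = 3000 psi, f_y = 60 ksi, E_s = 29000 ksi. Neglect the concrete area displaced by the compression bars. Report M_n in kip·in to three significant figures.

Assume both steels yield.
a = (A_s − A'_s) f_y/(0.85 f'_c b) = (8.38 − 1.46) × 60/(0.85 × 3 × 17) = 9.578 in.
c = a/β₁ = 9.578/0.85 = 11.268 in; ε'_s = 0.003(c − d')/c = 0.0024 ≥ ε_y = 0.0021, so the compression steel yields.
M_n = (A_s − A'_s) f_y (d − a/2) + A'_s f_y (d − d') = 415.2 × (26.9 − 4.789) + 87.6 × (26.9 − 2.3) = 9180.5 + 2155.0 = 11335.5 kip·in.

M_n ≈ 11300 kip·in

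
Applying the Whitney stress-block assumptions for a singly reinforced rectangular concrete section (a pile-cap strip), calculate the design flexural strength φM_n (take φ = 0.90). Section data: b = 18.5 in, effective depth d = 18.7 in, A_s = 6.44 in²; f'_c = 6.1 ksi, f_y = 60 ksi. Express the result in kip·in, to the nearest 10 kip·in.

T = A_s f_y = 6.44 × 60 = 386.4 kips.
a = T/(0.85 f'_c b) = 386.4/(0.85 × 6.1 × 18.5) = 4.028 in.
M_n = T(d − a/2) = 386.4 × (18.7 − 2.014) = 6447.5 kip·in.
φM_n = 0.90 × 6447.5 = 5802.8 kip·in.

φM_n ≈ 5800 kip·in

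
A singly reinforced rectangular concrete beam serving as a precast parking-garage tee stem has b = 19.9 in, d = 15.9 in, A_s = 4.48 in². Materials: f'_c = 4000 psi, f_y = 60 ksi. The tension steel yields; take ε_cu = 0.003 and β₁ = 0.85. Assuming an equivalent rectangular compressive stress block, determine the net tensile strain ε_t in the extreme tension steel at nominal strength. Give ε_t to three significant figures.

a = A_s f_y/(0.85 f'_c b) = 3.973 in.
β₁ = 0.85, so c = a/β₁ = 3.973/0.85 = 4.674 in.
From the linear strain diagram with ε_cu = 0.003: ε_t = 0.003 (d − c)/c = 0.003 × (15.9 − 4.674)/4.674 = 0.00721.
Since ε_t ≥ 0.005, the section is tension-controlled.

ε_t ≈ 0.00721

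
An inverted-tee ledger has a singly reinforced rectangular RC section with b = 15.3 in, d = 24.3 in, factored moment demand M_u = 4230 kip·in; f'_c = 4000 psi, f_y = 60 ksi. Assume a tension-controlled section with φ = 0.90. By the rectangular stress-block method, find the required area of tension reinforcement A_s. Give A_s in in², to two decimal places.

A_s ≈ 3.52 in²

M_n = M_u/φ = 4230/0.90 = 4700 kip·in.
From M_n = 0.85 f'_c a b (d − a/2):
a = d − √(d² − 2M_n/(0.85 f'_c b)) = 24.3 − √(24.3² − 2 × 4700/(0.85 × 4 × 15.3)) = 4.057 in.
A_s = 0.85 f'_c a b / f_y = 0.85 × 4 × 4.057 × 15.3 / 60 = 3.517 in².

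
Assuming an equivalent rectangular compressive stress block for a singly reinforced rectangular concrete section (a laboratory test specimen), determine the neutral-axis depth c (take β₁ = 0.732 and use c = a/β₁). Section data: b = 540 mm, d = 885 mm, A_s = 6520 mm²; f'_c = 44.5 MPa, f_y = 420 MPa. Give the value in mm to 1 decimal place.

c ≈ 183.2 mm

T = A_s f_y = 6520 × 420 = 2738400 N = 2738.4 kN.
Setting C = 0.85 f'_c a b equal to T: a = 2738400/(0.85 × 44.5 × 540) = 134.068 mm.
With β₁ = 0.732, c = a/β₁ = 134.068/0.732 = 183.2 mm.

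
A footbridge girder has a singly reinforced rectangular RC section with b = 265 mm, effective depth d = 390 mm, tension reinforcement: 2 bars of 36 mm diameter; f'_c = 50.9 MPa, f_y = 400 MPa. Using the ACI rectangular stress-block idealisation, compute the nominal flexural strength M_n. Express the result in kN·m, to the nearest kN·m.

A_s = 2 × 1018 = 2036 mm².
T = A_s f_y = 2036 × 400 = 814400 N = 814.4 kN.
From C = T: a = T/(0.85 f'_c b) = 814400/(0.85 × 50.9 × 265) = 71.03 mm.
M_n = T(d − a/2) = 814.4 kN × (390 − 35.515) mm = 288.69 kN·m.

M_n ≈ 289 kN·m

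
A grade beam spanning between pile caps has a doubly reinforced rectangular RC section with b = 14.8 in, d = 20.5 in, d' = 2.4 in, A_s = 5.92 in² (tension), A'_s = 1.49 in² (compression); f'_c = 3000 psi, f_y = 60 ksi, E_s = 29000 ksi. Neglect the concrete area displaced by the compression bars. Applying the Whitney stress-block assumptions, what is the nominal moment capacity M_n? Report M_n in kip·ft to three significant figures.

Assume both steels yield.
a = (A_s − A'_s) f_y/(0.85 f'_c b) = (5.92 − 1.49) × 60/(0.85 × 3 × 14.8) = 7.043 in.
c = a/β₁ = 7.043/0.85 = 8.286 in; ε'_s = 0.003(c − d')/c = 0.0021 ≥ ε_y = 0.0021, so the compression steel yields.
M_n = (A_s − A'_s) f_y (d − a/2) + A'_s f_y (d − d') = 265.8 × (20.5 − 3.5215) + 89.4 × (20.5 − 2.4) = 4512.9 + 1618.1 = 6131.0 kip·in = 6131.0/12 = 510.92 kip·ft.

M_n ≈ 511 kip·ft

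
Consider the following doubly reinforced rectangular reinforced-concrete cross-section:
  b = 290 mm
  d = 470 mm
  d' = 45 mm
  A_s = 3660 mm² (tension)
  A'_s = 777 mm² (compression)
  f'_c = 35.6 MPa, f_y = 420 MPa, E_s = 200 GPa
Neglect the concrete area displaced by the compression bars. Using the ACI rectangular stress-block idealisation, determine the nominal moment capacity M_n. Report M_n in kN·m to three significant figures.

Assume both tension and compression steel yield.
Net tension couple steel: A_s − A'_s = 2883 mm².
a = (A_s − A'_s) f_y / (0.85 f'_c b) = 1210860/(0.85 × 35.6 × 290) = 137.98 mm.
c = a/β₁ = 137.98/0.796 = 173.34 mm; ε'_s = 0.003(c − d')/c = 0.0022 ≥ f_y/E_s = 0.0021, so compression steel does yield.
M_n = (A_s − A'_s) f_y (d − a/2) + A'_s f_y (d − d') = [1210860 × (470 − 68.99) + 326340 × (470 − 45)] × 10⁻⁶ = 485.57 + 138.69 = 624.26 kN·m.

M_n ≈ 624 kN·m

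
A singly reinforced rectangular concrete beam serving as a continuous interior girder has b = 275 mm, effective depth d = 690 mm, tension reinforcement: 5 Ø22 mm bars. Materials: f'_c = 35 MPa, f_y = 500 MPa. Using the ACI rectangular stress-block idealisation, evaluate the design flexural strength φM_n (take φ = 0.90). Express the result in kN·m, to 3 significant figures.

φM_n ≈ 540 kN·m

A_s = 5 × 380 = 1900 mm².
T = A_s f_y = 1900 × 500 = 950000 N = 950 kN.
From C = T: a = T/(0.85 f'_c b) = 950000/(0.85 × 35 × 275) = 116.12 mm.
M_n = T(d − a/2) = 950 kN × (690 − 58.06) mm = 600.34 kN·m.
φM_n = 0.90 × 600.34 = 540.31 kN·m.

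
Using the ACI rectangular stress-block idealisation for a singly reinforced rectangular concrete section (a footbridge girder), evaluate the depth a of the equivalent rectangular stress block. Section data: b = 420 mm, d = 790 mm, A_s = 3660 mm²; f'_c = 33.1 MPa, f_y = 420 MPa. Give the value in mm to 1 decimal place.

T = A_s f_y = 3660 × 420 = 1537200 N = 1537.2 kN.
Setting C = 0.85 f'_c a b equal to T: a = 1537200/(0.85 × 33.1 × 420) = 130.1 mm.

a ≈ 130.1 mm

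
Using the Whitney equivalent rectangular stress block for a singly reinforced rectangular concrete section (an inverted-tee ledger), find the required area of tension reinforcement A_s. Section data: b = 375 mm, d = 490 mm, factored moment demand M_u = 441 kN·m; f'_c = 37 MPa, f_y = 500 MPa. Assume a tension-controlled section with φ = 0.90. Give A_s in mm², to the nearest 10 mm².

M_n = M_u/φ = 441/0.90 = 490 kN·m.
With M_n = 0.85 f'_c a b (d − a/2), solve the quadratic for a:
a = d − √(d² − 2M_n/(0.85 f'_c b)) = 490 − √(490² − 2 × 490×10⁶/(0.85 × 37 × 375)) = 93.76 mm.
A_s = 0.85 f'_c a b / f_y = 0.85 × 37 × 93.76 × 375 / 500 = 2211.6 mm².

A_s ≈ 2210 mm²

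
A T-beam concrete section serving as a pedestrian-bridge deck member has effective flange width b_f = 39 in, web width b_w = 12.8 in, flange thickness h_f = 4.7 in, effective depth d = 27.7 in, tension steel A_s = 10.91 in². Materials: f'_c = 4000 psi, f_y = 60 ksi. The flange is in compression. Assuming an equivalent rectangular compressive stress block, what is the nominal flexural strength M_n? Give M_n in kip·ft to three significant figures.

Tension: T = A_s f_y = 10.91 × 60 = 654.6 kips.
Try a within the flange: a = T/(0.85 f'_c b_f) = 654.6/(0.85 × 4 × 39) = 4.937 in.
a = 4.937 > h_f = 4.7 in: the block extends into the web. Split into flange-overhang and web parts.
C_f = 0.85 f'_c (b_f − b_w) h_f = 0.85 × 4 × (39 − 12.8) × 4.7 = 418.7 kips.
Remaining web compression depth: a_w = (T − C_f)/(0.85 f'_c b_w) = (654.6 − 418.7)/(0.85 × 4 × 12.8) = 5.420 in.
M_n = C_f(d − h_f/2) + (T − C_f)(d − a_w/2) = 418.7 × (27.7 − 2.35) + 235.9 × (27.7 − 2.71) = 10614.0 + 5895.1 = 16509.1 kip·in.
M_n = 16509.1/12 = 1375.76 kip·ft.

M_n ≈ 1380 kip·ft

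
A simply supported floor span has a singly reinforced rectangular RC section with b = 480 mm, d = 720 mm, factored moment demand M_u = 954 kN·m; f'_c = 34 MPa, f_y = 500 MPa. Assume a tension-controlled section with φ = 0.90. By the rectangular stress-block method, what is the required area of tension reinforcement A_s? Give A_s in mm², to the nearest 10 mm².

A_s ≈ 3200 mm²

M_n = M_u/φ = 954/0.90 = 1060 kN·m.
With M_n = 0.85 f'_c a b (d − a/2), solve the quadratic for a:
a = d − √(d² − 2M_n/(0.85 f'_c b)) = 720 − √(720² − 2 × 1060×10⁶/(0.85 × 34 × 480)) = 115.37 mm.
A_s = 0.85 f'_c a b / f_y = 0.85 × 34 × 115.37 × 480 / 500 = 3200.8 mm².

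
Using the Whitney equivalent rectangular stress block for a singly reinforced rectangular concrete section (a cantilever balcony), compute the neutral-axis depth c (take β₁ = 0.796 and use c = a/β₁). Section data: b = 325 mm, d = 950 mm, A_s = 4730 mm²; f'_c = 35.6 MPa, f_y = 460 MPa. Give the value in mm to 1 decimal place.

T = A_s f_y = 4730 × 460 = 2175800 N = 2175.8 kN.
Setting C = 0.85 f'_c a b equal to T: a = 2175800/(0.85 × 35.6 × 325) = 221.242 mm.
With β₁ = 0.796, c = a/β₁ = 221.242/0.796 = 277.9 mm.

c ≈ 277.9 mm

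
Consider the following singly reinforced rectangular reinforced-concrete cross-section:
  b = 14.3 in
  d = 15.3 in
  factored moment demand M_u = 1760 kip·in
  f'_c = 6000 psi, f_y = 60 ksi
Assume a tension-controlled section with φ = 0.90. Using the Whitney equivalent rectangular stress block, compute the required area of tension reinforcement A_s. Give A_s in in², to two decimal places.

M_n = M_u/φ = 1760/0.90 = 1955.56 kip·in.
From M_n = 0.85 f'_c a b (d − a/2):
a = d − √(d² − 2M_n/(0.85 f'_c b)) = 15.3 − √(15.3² − 2 × 1955.56/(0.85 × 6 × 14.3)) = 1.866 in.
A_s = 0.85 f'_c a b / f_y = 0.85 × 6 × 1.866 × 14.3 / 60 = 2.268 in².

A_s ≈ 2.27 in²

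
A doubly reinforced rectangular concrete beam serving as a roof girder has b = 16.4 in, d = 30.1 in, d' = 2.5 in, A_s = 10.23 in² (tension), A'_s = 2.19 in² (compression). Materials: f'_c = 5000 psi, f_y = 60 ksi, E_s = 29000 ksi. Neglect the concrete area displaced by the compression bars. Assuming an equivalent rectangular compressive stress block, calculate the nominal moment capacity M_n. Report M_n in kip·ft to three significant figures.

Assume both steels yield.
a = (A_s − A'_s) f_y/(0.85 f'_c b) = (10.23 − 2.19) × 60/(0.85 × 5 × 16.4) = 6.921 in.
c = a/β₁ = 6.921/0.8 = 8.651 in; ε'_s = 0.003(c − d')/c = 0.0021 ≥ ε_y = 0.0021, so the compression steel yields.
M_n = (A_s − A'_s) f_y (d − a/2) + A'_s f_y (d − d') = 482.4 × (30.1 − 3.4605) + 131.4 × (30.1 − 2.5) = 12850.9 + 3626.6 = 16477.5 kip·in = 16477.5/12 = 1373.13 kip·ft.

M_n ≈ 1370 kip·ft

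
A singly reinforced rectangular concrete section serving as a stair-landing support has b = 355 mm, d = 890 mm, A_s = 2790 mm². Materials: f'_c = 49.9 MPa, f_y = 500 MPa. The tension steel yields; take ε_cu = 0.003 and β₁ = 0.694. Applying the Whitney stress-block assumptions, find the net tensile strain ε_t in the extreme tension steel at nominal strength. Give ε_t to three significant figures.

ε_t ≈ 0.0170

a = A_s f_y/(0.85 f'_c b) = 92.65 mm.
β₁ = 0.694, so c = a/β₁ = 92.65/0.694 = 133.50 mm.
From the linear strain diagram with ε_cu = 0.003: ε_t = 0.003 (d − c)/c = 0.003 × (890 − 133.50)/133.50 = 0.0170.
Since ε_t ≥ 0.005, the section is tension-controlled.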